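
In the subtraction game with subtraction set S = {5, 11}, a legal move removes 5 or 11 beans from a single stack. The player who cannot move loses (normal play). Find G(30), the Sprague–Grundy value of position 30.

G(0) = 0
G(1) = mex{} = 0
G(2) = mex{} = 0
G(3) = mex{} = 0
G(4) = mex{} = 0
G(5) = mex{0} = 1
G(6) = mex{0} = 1
G(7) = mex{0} = 1
G(8) = mex{0} = 1
G(9) = mex{0} = 1
G(10) = mex{1} = 0
G(11) = mex{1,0} = 2
G(12) = mex{1,0} = 2
G(13) = mex{1,0} = 2
G(14) = mex{1,0} = 2
G(15) = mex{0,0} = 1
G(16) = mex{2,1} = 0
G(17) = mex{2,1} = 0
G(18) = mex{2,1} = 0
G(19) = mex{2,1} = 0
G(20) = mex{1,1} = 0
G(21) = mex{0,0} = 1
G(22) = mex{0,2} = 1
G(23) = mex{0,2} = 1
G(24) = mex{0,2} = 1
G(25) = mex{0,2} = 1
G(26) = mex{1,1} = 0
G(27) = mex{1,0} = 2
G(28) = mex{1,0} = 2
G(29) = mex{1,0} = 2
G(30) = mex{1,0} = 2

2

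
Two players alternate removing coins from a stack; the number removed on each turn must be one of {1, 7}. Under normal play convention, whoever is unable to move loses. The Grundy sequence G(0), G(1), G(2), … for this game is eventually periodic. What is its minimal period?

G(0) = 0
G(1) = mex{0} = 1
G(2) = mex{1} = 0
G(3) = mex{0} = 1
G(4) = mex{1} = 0
G(5) = mex{0} = 1
G(6) = mex{1} = 0
G(7) = mex{0,0} = 1
G(8) = mex{1,1} = 0
G(9) = mex{0,0} = 1
G(10) = mex{1,1} = 0
G(11) = mex{0,0} = 1
G(12) = mex{1,1} = 0
G(13) = mex{0,0} = 1
G(14) = mex{1,1} = 0
G(n+2) = G(n) holds for n = 0,…,6 (a full window of length max(S) = 7), so the sequence is purely periodic with period 2.

2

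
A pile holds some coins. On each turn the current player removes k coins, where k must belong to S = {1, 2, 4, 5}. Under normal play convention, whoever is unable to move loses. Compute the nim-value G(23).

2

G(0) = 0
G(1) = mex{0} = 1
G(2) = mex{1,0} = 2
G(3) = mex{2,1} = 0
G(4) = mex{0,2,0} = 1
G(5) = mex{1,0,1,0} = 2
G(6) = mex{2,1,2,1} = 0
G(7) = mex{0,2,0,2} = 1
G(8) = mex{1,0,1,0} = 2
G(9) = mex{2,1,2,1} = 0
G(10) = mex{0,2,0,2} = 1
G(11) = mex{1,0,1,0} = 2
G(12) = mex{2,1,2,1} = 0
G(13) = mex{0,2,0,2} = 1
G(14) = mex{1,0,1,0} = 2
G(15) = mex{2,1,2,1} = 0
G(16) = mex{0,2,0,2} = 1
G(17) = mex{1,0,1,0} = 2
G(18) = mex{2,1,2,1} = 0
G(19) = mex{0,2,0,2} = 1
G(20) = mex{1,0,1,0} = 2
G(21) = mex{2,1,2,1} = 0
G(22) = mex{0,2,0,2} = 1
G(23) = mex{1,0,1,0} = 2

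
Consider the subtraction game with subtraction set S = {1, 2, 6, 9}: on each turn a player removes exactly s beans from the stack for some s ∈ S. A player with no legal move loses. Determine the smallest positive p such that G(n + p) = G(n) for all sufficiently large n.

7

G(0) = 0
G(1) = mex{0} = 1
G(2) = mex{1,0} = 2
G(3) = mex{2,1} = 0
G(4) = mex{0,2} = 1
G(5) = mex{1,0} = 2
G(6) = mex{2,1,0} = 3
G(7) = mex{3,2,1} = 0
G(8) = mex{0,3,2} = 1
G(9) = mex{1,0,0,0} = 2
G(10) = mex{2,1,1,1} = 0
G(11) = mex{0,2,2,2} = 1
G(12) = mex{1,0,3,0} = 2
G(13) = mex{2,1,0,1} = 3
G(14) = mex{3,2,1,2} = 0
G(15) = mex{0,3,2,3} = 1
G(16) = mex{1,0,0,0} = 2
G(17) = mex{2,1,1,1} = 0
G(n+7) = G(n) holds for n = 0,…,8 (a full window of length max(S) = 9), so the sequence is purely periodic with period 7.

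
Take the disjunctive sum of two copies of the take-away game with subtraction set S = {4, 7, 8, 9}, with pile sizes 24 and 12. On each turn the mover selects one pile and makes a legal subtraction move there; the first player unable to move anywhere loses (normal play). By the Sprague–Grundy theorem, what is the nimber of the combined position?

All piles use S = {4, 7, 8, 9}:
G(0) = 0
G(1) = mex{} = 0
G(2) = mex{} = 0
G(3) = mex{} = 0
G(4) = mex{0} = 1
G(5) = mex{0} = 1
G(6) = mex{0} = 1
G(7) = mex{0,0} = 1
G(8) = mex{1,0,0} = 2
G(9) = mex{1,0,0,0} = 2
G(10) = mex{1,0,0,0} = 2
G(11) = mex{1,1,0,0} = 2
G(12) = mex{2,1,1,0} = 3
G(13) = mex{2,1,1,1} = 0
G(14) = mex{2,1,1,1} = 0
G(15) = mex{2,2,1,1} = 0
G(16) = mex{3,2,2,1} = 0
G(17) = mex{0,2,2,2} = 1
G(18) = mex{0,2,2,2} = 1
G(19) = mex{0,3,2,2} = 1
G(20) = mex{0,0,3,2} = 1
G(21) = mex{1,0,0,3} = 2
G(22) = mex{1,0,0,0} = 2
G(23) = mex{1,0,0,0} = 2
G(24) = mex{1,1,0,0} = 2
Pile A: G(24) = 2.
Pile B: G(12) = 3.
Combined Grundy value = 2 ⊕ 3 = 1.

1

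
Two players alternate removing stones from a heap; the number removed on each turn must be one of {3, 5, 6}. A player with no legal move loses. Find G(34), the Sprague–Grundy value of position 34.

2

G(0) = 0
G(1) = mex{} = 0
G(2) = mex{} = 0
G(3) = mex{0} = 1
G(4) = mex{0} = 1
G(5) = mex{0,0} = 1
G(6) = mex{1,0,0} = 2
G(7) = mex{1,0,0} = 2
G(8) = mex{1,1,0} = 2
G(9) = mex{2,1,1} = 0
G(10) = mex{2,1,1} = 0
G(11) = mex{2,2,1} = 0
G(12) = mex{0,2,2} = 1
G(13) = mex{0,2,2} = 1
G(14) = mex{0,0,2} = 1
G(15) = mex{1,0,0} = 2
G(16) = mex{1,0,0} = 2
G(17) = mex{1,1,0} = 2
G(18) = mex{2,1,1} = 0
G(19) = mex{2,1,1} = 0
G(20) = mex{2,2,1} = 0
G(21) = mex{0,2,2} = 1
G(22) = mex{0,2,2} = 1
G(23) = mex{0,0,2} = 1
G(24) = mex{1,0,0} = 2
G(25) = mex{1,0,0} = 2
G(26) = mex{1,1,0} = 2
G(27) = mex{2,1,1} = 0
G(28) = mex{2,1,1} = 0
G(29) = mex{2,2,1} = 0
G(30) = mex{0,2,2} = 1
G(31) = mex{0,2,2} = 1
G(32) = mex{0,0,2} = 1
G(33) = mex{1,0,0} = 2
G(34) = mex{1,0,0} = 2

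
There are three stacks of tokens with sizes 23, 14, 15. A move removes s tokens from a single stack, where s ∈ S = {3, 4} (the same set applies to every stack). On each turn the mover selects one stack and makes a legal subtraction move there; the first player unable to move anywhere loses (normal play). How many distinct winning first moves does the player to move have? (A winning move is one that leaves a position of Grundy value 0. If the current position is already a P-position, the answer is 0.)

All stacks use S = {3, 4}:
G(0) = 0
G(1) = mex{} = 0
G(2) = mex{} = 0
G(3) = mex{0} = 1
G(4) = mex{0,0} = 1
G(5) = mex{0,0} = 1
G(6) = mex{1,0} = 2
G(7) = mex{1,1} = 0
G(8) = mex{1,1} = 0
G(9) = mex{2,1} = 0
G(10) = mex{0,2} = 1
G(11) = mex{0,0} = 1
G(12) = mex{0,0} = 1
G(13) = mex{1,0} = 2
G(14) = mex{1,1} = 0
G(15) = mex{1,1} = 0
G(16) = mex{2,1} = 0
G(17) = mex{0,2} = 1
G(18) = mex{0,0} = 1
G(19) = mex{0,0} = 1
G(20) = mex{1,0} = 2
G(21) = mex{1,1} = 0
G(22) = mex{1,1} = 0
G(23) = mex{2,1} = 0
Stack A: G(23) = 0.
Stack B: G(14) = 0.
Stack C: G(15) = 0.
Combined Grundy value = 0 ⊕ 0 ⊕ 0 = 0.
A winning move leaves total XOR = 0, i.e. changes one component's Grundy value g to g ⊕ X where X is the current total.
Stack A: target g' = 0⊕0 = 0, but every legal move changes the Grundy value (mex property), so 0 moves.
Stack B: target g' = 0⊕0 = 0, but every legal move changes the Grundy value (mex property), so 0 moves.
Stack C: target g' = 0⊕0 = 0, but every legal move changes the Grundy value (mex property), so 0 moves.

0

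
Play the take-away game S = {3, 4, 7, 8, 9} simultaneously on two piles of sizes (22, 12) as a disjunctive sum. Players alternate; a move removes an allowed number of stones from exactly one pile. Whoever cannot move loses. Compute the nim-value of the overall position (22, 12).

All piles use S = {3, 4, 7, 8, 9}:
G(0) = 0
G(1) = mex{} = 0
G(2) = mex{} = 0
G(3) = mex{0} = 1
G(4) = mex{0,0} = 1
G(5) = mex{0,0} = 1
G(6) = mex{1,0} = 2
G(7) = mex{1,1,0} = 2
G(8) = mex{1,1,0,0} = 2
G(9) = mex{2,1,0,0,0} = 3
G(10) = mex{2,2,1,0,0} = 3
G(11) = mex{2,2,1,1,0} = 3
G(12) = mex{3,2,1,1,1} = 0
G(13) = mex{3,3,2,1,1} = 0
G(14) = mex{3,3,2,2,1} = 0
G(15) = mex{0,3,2,2,2} = 1
G(16) = mex{0,0,3,2,2} = 1
G(17) = mex{0,0,3,3,2} = 1
G(18) = mex{1,0,3,3,3} = 2
G(19) = mex{1,1,0,3,3} = 2
G(20) = mex{1,1,0,0,3} = 2
G(21) = mex{2,1,0,0,0} = 3
G(22) = mex{2,2,1,0,0} = 3
Pile A: G(22) = 3.
Pile B: G(12) = 0.
Combined Grundy value = 3 ⊕ 0 = 3.

3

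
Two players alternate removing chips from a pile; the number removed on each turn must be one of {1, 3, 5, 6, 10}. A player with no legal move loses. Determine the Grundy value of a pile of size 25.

G(0) = 0
G(1) = mex{0} = 1
G(2) = mex{1} = 0
G(3) = mex{0,0} = 1
G(4) = mex{1,1} = 0
G(5) = mex{0,0,0} = 1
G(6) = mex{1,1,1,0} = 2
G(7) = mex{2,0,0,1} = 3
G(8) = mex{3,1,1,0} = 2
G(9) = mex{2,2,0,1} = 3
G(10) = mex{3,3,1,0,0} = 2
G(11) = mex{2,2,2,1,1} = 0
G(12) = mex{0,3,3,2,0} = 1
G(13) = mex{1,2,2,3,1} = 0
G(14) = mex{0,0,3,2,0} = 1
G(15) = mex{1,1,2,3,1} = 0
G(16) = mex{0,0,0,2,2} = 1
G(17) = mex{1,1,1,0,3} = 2
G(18) = mex{2,0,0,1,2} = 3
G(19) = mex{3,1,1,0,3} = 2
G(20) = mex{2,2,0,1,2} = 3
G(21) = mex{3,3,1,0,0} = 2
G(22) = mex{2,2,2,1,1} = 0
G(23) = mex{0,3,3,2,0} = 1
G(24) = mex{1,2,2,3,1} = 0
G(25) = mex{0,0,3,2,0} = 1

1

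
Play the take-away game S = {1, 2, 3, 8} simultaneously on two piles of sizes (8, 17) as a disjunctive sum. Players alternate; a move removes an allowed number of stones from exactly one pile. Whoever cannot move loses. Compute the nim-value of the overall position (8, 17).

0

All piles use S = {1, 2, 3, 8}:
n :  0  1  2  3  4  5  6  7  8  9 10 11 12 13 14 15 16 17
G :  0  1  2  3  0  1  2  3  4  0  1  2  3  0  1  2  3  4
Pile A: G(8) = 4.
Pile B: G(17) = 4.
Combined Grundy value = 4 ⊕ 4 = 0.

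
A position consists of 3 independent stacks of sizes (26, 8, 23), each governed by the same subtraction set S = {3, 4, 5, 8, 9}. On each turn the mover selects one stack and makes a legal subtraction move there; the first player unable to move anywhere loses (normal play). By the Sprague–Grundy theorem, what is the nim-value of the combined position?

All stacks use S = {3, 4, 5, 8, 9}:
n :  0  1  2  3  4  5  6  7  8  9 10 11 12 13 14 15 16 17 18 19 20 21 22 23 24 25 26
G :  0  0  0  1  1  1  2  2  2  3  3  3  0  0  0  1  1  1  2  2  2  3  3  3  0  0  0
Stack A: G(26) = 0.
Stack B: G(8) = 2.
Stack C: G(23) = 3.
Combined Grundy value = 0 ⊕ 2 ⊕ 3 = 1.

1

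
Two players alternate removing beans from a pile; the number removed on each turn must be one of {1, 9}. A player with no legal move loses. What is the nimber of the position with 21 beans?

n :  0  1  2  3  4  5  6  7  8  9 10 11 12 13 14 15 16 17 18 19 20 21
G :  0  1  0  1  0  1  0  1  0  1  0  1  0  1  0  1  0  1  0  1  0  1

1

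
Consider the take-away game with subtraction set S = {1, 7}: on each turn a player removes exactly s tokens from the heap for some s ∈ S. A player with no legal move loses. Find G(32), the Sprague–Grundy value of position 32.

0

G(0) = 0
G(1) = mex{0} = 1
G(2) = mex{1} = 0
G(3) = mex{0} = 1
G(4) = mex{1} = 0
G(5) = mex{0} = 1
G(6) = mex{1} = 0
G(7) = mex{0,0} = 1
G(8) = mex{1,1} = 0
G(9) = mex{0,0} = 1
G(10) = mex{1,1} = 0
G(11) = mex{0,0} = 1
G(12) = mex{1,1} = 0
G(13) = mex{0,0} = 1
G(14) = mex{1,1} = 0
G(15) = mex{0,0} = 1
G(16) = mex{1,1} = 0
G(17) = mex{0,0} = 1
G(18) = mex{1,1} = 0
G(19) = mex{0,0} = 1
G(20) = mex{1,1} = 0
G(21) = mex{0,0} = 1
G(22) = mex{1,1} = 0
G(23) = mex{0,0} = 1
G(24) = mex{1,1} = 0
G(25) = mex{0,0} = 1
G(26) = mex{1,1} = 0
G(27) = mex{0,0} = 1
G(28) = mex{1,1} = 0
G(29) = mex{0,0} = 1
G(30) = mex{1,1} = 0
G(31) = mex{0,0} = 1
G(32) = mex{1,1} = 0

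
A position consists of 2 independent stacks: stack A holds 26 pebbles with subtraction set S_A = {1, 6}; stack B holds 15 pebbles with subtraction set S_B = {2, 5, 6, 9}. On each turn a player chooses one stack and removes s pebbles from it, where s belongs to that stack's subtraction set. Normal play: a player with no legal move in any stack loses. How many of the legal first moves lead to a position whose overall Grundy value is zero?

4

Stack A, S = {1, 6}:
G(0) = 0
G(1) = mex{0} = 1
G(2) = mex{1} = 0
G(3) = mex{0} = 1
G(4) = mex{1} = 0
G(5) = mex{0} = 1
G(6) = mex{1,0} = 2
G(7) = mex{2,1} = 0
G(8) = mex{0,0} = 1
G(9) = mex{1,1} = 0
G(10) = mex{0,0} = 1
G(11) = mex{1,1} = 0
G(12) = mex{0,2} = 1
G(13) = mex{1,0} = 2
G(14) = mex{2,1} = 0
G(15) = mex{0,0} = 1
G(16) = mex{1,1} = 0
G(17) = mex{0,0} = 1
G(18) = mex{1,1} = 0
G(19) = mex{0,2} = 1
G(20) = mex{1,0} = 2
G(21) = mex{2,1} = 0
G(22) = mex{0,0} = 1
G(23) = mex{1,1} = 0
G(24) = mex{0,0} = 1
G(25) = mex{1,1} = 0
G(26) = mex{0,2} = 1
G_A(26) = 1.
Stack B, S = {2, 5, 6, 9}:
n :  0  1  2  3  4  5  6  7  8  9 10 11 12 13 14 15
G :  0  0  1  1  0  2  1  3  0  2  1  0  0  1  1  0
G_B(15) = 0.
Combined Grundy value = 1 ⊕ 0 = 1.
A winning move leaves total XOR = 0, i.e. changes one component's Grundy value g to g ⊕ X where X is the current total.
Stack A: need g' = 1⊕1 = 0. Options: 26−1→G=0, 26−6→G=2. Hits: 1.
Stack B: need g' = 0⊕1 = 1. Options: 15−2→G=1, 15−5→G=1, 15−6→G=2, 15−9→G=1. Hits: 3.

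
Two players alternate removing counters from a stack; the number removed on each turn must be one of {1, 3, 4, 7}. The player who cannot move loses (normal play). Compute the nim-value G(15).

3

n :  0  1  2  3  4  5  6  7  8  9 10 11 12 13 14 15
G :  0  1  0  1  2  3  2  3  0  1  0  1  2  3  2  3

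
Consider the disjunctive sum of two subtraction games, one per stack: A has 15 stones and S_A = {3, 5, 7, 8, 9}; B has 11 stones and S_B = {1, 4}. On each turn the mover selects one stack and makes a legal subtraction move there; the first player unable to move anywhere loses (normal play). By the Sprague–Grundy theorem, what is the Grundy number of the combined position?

0

Stack A, S = {3, 5, 7, 8, 9}:
G(0) = 0
G(1) = mex{} = 0
G(2) = mex{} = 0
G(3) = mex{0} = 1
G(4) = mex{0} = 1
G(5) = mex{0,0} = 1
G(6) = mex{1,0} = 2
G(7) = mex{1,0,0} = 2
G(8) = mex{1,1,0,0} = 2
G(9) = mex{2,1,0,0,0} = 3
G(10) = mex{2,1,1,0,0} = 3
G(11) = mex{2,2,1,1,0} = 3
G(12) = mex{3,2,1,1,1} = 0
G(13) = mex{3,2,2,1,1} = 0
G(14) = mex{3,3,2,2,1} = 0
G(15) = mex{0,3,2,2,2} = 1
G_A(15) = 1.
Stack B, S = {1, 4}:
G(0) = 0
G(1) = mex{0} = 1
G(2) = mex{1} = 0
G(3) = mex{0} = 1
G(4) = mex{1,0} = 2
G(5) = mex{2,1} = 0
G(6) = mex{0,0} = 1
G(7) = mex{1,1} = 0
G(8) = mex{0,2} = 1
G(9) = mex{1,0} = 2
G(10) = mex{2,1} = 0
G(11) = mex{0,0} = 1
G_B(11) = 1.
Combined Grundy value = 1 ⊕ 1 = 0.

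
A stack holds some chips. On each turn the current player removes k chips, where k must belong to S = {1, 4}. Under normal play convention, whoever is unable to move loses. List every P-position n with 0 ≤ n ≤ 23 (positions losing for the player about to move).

n :  0  1  2  3  4  5  6  7  8  9 10 11 12 13 14 15 16 17 18 19 20 21 22 23
G :  0  1  0  1  2  0  1  0  1  2  0  1  0  1  2  0  1  0  1  2  0  1  0  1
P-positions are exactly the n with G(n) = 0.

0, 2, 5, 7, 10, 12, 15, 17, 20, 22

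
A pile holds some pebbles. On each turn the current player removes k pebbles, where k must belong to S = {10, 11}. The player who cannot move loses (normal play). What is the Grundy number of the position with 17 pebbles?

1

n :  0  1  2  3  4  5  6  7  8  9 10 11 12 13 14 15 16 17
G :  0  0  0  0  0  0  0  0  0  0  1  1  1  1  1  1  1  1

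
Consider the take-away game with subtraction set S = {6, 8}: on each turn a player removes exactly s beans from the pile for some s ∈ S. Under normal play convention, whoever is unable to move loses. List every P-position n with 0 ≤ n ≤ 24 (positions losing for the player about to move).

n :  0  1  2  3  4  5  6  7  8  9 10 11 12 13 14 15 16 17 18 19 20 21 22 23 24
G :  0  0  0  0  0  0  1  1  1  1  1  1  2  2  0  0  0  0  0  0  1  1  1  1  1
P-positions are exactly the n with G(n) = 0.

0, 1, 2, 3, 4, 5, 14, 15, 16, 17, 18, 19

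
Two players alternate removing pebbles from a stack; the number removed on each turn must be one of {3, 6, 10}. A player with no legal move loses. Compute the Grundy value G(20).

n :  0  1  2  3  4  5  6  7  8  9 10 11 12 13 14 15 16 17 18 19 20
G :  0  0  0  1  1  1  2  2  2  0  3  3  1  0  0  2  1  1  0  2  2

2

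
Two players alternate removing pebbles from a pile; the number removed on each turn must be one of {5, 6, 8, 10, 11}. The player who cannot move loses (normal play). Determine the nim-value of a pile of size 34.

0

G(0) = 0
G(1) = mex{} = 0
G(2) = mex{} = 0
G(3) = mex{} = 0
G(4) = mex{} = 0
G(5) = mex{0} = 1
G(6) = mex{0,0} = 1
G(7) = mex{0,0} = 1
G(8) = mex{0,0,0} = 1
G(9) = mex{0,0,0} = 1
G(10) = mex{1,0,0,0} = 2
G(11) = mex{1,1,0,0,0} = 2
G(12) = mex{1,1,0,0,0} = 2
G(13) = mex{1,1,1,0,0} = 2
G(14) = mex{1,1,1,0,0} = 2
G(15) = mex{2,1,1,1,0} = 3
G(16) = mex{2,2,1,1,1} = 0
G(17) = mex{2,2,1,1,1} = 0
G(18) = mex{2,2,2,1,1} = 0
G(19) = mex{2,2,2,1,1} = 0
G(20) = mex{3,2,2,2,1} = 0
G(21) = mex{0,3,2,2,2} = 1
G(22) = mex{0,0,2,2,2} = 1
G(23) = mex{0,0,3,2,2} = 1
G(24) = mex{0,0,0,2,2} = 1
G(25) = mex{0,0,0,3,2} = 1
G(26) = mex{1,0,0,0,3} = 2
G(27) = mex{1,1,0,0,0} = 2
G(28) = mex{1,1,0,0,0} = 2
G(29) = mex{1,1,1,0,0} = 2
G(30) = mex{1,1,1,0,0} = 2
G(31) = mex{2,1,1,1,0} = 3
G(32) = mex{2,2,1,1,1} = 0
G(33) = mex{2,2,1,1,1} = 0
G(34) = mex{2,2,2,1,1} = 0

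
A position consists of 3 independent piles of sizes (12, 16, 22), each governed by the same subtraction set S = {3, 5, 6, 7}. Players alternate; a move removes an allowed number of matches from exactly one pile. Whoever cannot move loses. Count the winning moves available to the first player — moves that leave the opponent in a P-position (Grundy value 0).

6

All piles use S = {3, 5, 6, 7}:
n :  0  1  2  3  4  5  6  7  8  9 10 11 12 13 14 15 16 17 18 19 20 21 22
G :  0  0  0  1  1  1  2  2  2  3  0  0  0  1  1  1  2  2  2  3  0  0  0
Pile A: G(12) = 0.
Pile B: G(16) = 2.
Pile C: G(22) = 0.
Combined Grundy value = 0 ⊕ 2 ⊕ 0 = 2.
A winning move leaves total XOR = 0, i.e. changes one component's Grundy value g to g ⊕ X where X is the current total.
Pile A: need g' = 0⊕2 = 2. Options: 12−3→G=3, 12−5→G=2, 12−6→G=2, 12−7→G=1. Hits: 2.
Pile B: need g' = 2⊕2 = 0. Options: 16−3→G=1, 16−5→G=0, 16−6→G=0, 16−7→G=3. Hits: 2.
Pile C: need g' = 0⊕2 = 2. Options: 22−3→G=3, 22−5→G=2, 22−6→G=2, 22−7→G=1. Hits: 2.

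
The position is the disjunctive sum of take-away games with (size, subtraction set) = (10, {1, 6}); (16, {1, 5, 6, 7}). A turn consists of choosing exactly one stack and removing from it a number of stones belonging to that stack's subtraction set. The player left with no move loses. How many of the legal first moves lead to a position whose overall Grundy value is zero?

3

Stack A, S = {1, 6}:
n :  0  1  2  3  4  5  6  7  8  9 10
G :  0  1  0  1  0  1  2  0  1  0  1
G_A(10) = 1.
Stack B, S = {1, 5, 6, 7}:
G(0) = 0
G(1) = mex{0} = 1
G(2) = mex{1} = 0
G(3) = mex{0} = 1
G(4) = mex{1} = 0
G(5) = mex{0,0} = 1
G(6) = mex{1,1,0} = 2
G(7) = mex{2,0,1,0} = 3
G(8) = mex{3,1,0,1} = 2
G(9) = mex{2,0,1,0} = 3
G(10) = mex{3,1,0,1} = 2
G(11) = mex{2,2,1,0} = 3
G(12) = mex{3,3,2,1} = 0
G(13) = mex{0,2,3,2} = 1
G(14) = mex{1,3,2,3} = 0
G(15) = mex{0,2,3,2} = 1
G(16) = mex{1,3,2,3} = 0
G_B(16) = 0.
Combined Grundy value = 1 ⊕ 0 = 1.
A winning move leaves total XOR = 0, i.e. changes one component's Grundy value g to g ⊕ X where X is the current total.
Stack A: need g' = 1⊕1 = 0. Options: 10−1→G=0, 10−6→G=0. Hits: 2.
Stack B: need g' = 0⊕1 = 1. Options: 16−1→G=1, 16−5→G=3, 16−6→G=2, 16−7→G=3. Hits: 1.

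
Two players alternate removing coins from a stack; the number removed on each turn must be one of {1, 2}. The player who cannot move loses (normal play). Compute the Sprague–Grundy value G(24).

G(0) = 0
G(1) = mex{0} = 1
G(2) = mex{1,0} = 2
G(3) = mex{2,1} = 0
G(4) = mex{0,2} = 1
G(5) = mex{1,0} = 2
G(6) = mex{2,1} = 0
G(7) = mex{0,2} = 1
G(8) = mex{1,0} = 2
G(9) = mex{2,1} = 0
G(10) = mex{0,2} = 1
G(11) = mex{1,0} = 2
G(12) = mex{2,1} = 0
G(13) = mex{0,2} = 1
G(14) = mex{1,0} = 2
G(15) = mex{2,1} = 0
G(16) = mex{0,2} = 1
G(17) = mex{1,0} = 2
G(18) = mex{2,1} = 0
G(19) = mex{0,2} = 1
G(20) = mex{1,0} = 2
G(21) = mex{2,1} = 0
G(22) = mex{0,2} = 1
G(23) = mex{1,0} = 2
G(24) = mex{2,1} = 0

0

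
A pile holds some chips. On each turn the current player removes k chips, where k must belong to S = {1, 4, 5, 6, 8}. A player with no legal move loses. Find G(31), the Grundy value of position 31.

2

n :  0  1  2  3  4  5  6  7  8  9 10 11 12 13 14 15 16 17 18 19 20 21 22 23 24 25 26 27 28 29 30 31
G :  0  1  0  1  2  3  2  3  4  0  1  0  1  2  3  2  3  4  0  1  0  1  2  3  2  3  4  0  1  0  1  2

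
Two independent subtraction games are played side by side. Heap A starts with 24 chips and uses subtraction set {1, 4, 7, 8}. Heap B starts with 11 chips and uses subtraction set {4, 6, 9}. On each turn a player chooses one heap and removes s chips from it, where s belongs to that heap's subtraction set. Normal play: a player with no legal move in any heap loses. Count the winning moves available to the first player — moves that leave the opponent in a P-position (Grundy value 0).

Heap A, S = {1, 4, 7, 8}:
n :  0  1  2  3  4  5  6  7  8  9 10 11 12 13 14 15 16 17 18 19 20 21 22 23 24
G :  0  1  0  1  2  0  1  2  3  2  3  0  1  3  0  1  0  1  2  3  2  4  3  2  3
G_A(24) = 3.
Heap B, S = {4, 6, 9}:
G(0) = 0
G(1) = mex{} = 0
G(2) = mex{} = 0
G(3) = mex{} = 0
G(4) = mex{0} = 1
G(5) = mex{0} = 1
G(6) = mex{0,0} = 1
G(7) = mex{0,0} = 1
G(8) = mex{1,0} = 2
G(9) = mex{1,0,0} = 2
G(10) = mex{1,1,0} = 2
G(11) = mex{1,1,0} = 2
G_B(11) = 2.
Combined Grundy value = 3 ⊕ 2 = 1.
A winning move leaves total XOR = 0, i.e. changes one component's Grundy value g to g ⊕ X where X is the current total.
Heap A: need g' = 3⊕1 = 2. Options: 24−1→G=2, 24−4→G=2, 24−7→G=1, 24−8→G=0. Hits: 2.
Heap B: need g' = 2⊕1 = 3. Options: 11−4→G=1, 11−6→G=1, 11−9→G=0. Hits: 0.

2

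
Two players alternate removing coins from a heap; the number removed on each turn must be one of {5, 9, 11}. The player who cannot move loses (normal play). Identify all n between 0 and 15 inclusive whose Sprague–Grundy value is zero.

G(0) = 0
G(1) = mex{} = 0
G(2) = mex{} = 0
G(3) = mex{} = 0
G(4) = mex{} = 0
G(5) = mex{0} = 1
G(6) = mex{0} = 1
G(7) = mex{0} = 1
G(8) = mex{0} = 1
G(9) = mex{0,0} = 1
G(10) = mex{1,0} = 2
G(11) = mex{1,0,0} = 2
G(12) = mex{1,0,0} = 2
G(13) = mex{1,0,0} = 2
G(14) = mex{1,1,0} = 2
G(15) = mex{2,1,0} = 3
P-positions are exactly the n with G(n) = 0.

0, 1, 2, 3, 4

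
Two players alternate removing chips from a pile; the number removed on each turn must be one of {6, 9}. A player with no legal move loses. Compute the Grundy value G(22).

1

G(0) = 0
G(1) = mex{} = 0
G(2) = mex{} = 0
G(3) = mex{} = 0
G(4) = mex{} = 0
G(5) = mex{} = 0
G(6) = mex{0} = 1
G(7) = mex{0} = 1
G(8) = mex{0} = 1
G(9) = mex{0,0} = 1
G(10) = mex{0,0} = 1
G(11) = mex{0,0} = 1
G(12) = mex{1,0} = 2
G(13) = mex{1,0} = 2
G(14) = mex{1,0} = 2
G(15) = mex{1,1} = 0
G(16) = mex{1,1} = 0
G(17) = mex{1,1} = 0
G(18) = mex{2,1} = 0
G(19) = mex{2,1} = 0
G(20) = mex{2,1} = 0
G(21) = mex{0,2} = 1
G(22) = mex{0,2} = 1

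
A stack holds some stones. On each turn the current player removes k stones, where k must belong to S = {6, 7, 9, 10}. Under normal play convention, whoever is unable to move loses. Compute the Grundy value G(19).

0

G(0) = 0
G(1) = mex{} = 0
G(2) = mex{} = 0
G(3) = mex{} = 0
G(4) = mex{} = 0
G(5) = mex{} = 0
G(6) = mex{0} = 1
G(7) = mex{0,0} = 1
G(8) = mex{0,0} = 1
G(9) = mex{0,0,0} = 1
G(10) = mex{0,0,0,0} = 1
G(11) = mex{0,0,0,0} = 1
G(12) = mex{1,0,0,0} = 2
G(13) = mex{1,1,0,0} = 2
G(14) = mex{1,1,0,0} = 2
G(15) = mex{1,1,1,0} = 2
G(16) = mex{1,1,1,1} = 0
G(17) = mex{1,1,1,1} = 0
G(18) = mex{2,1,1,1} = 0
G(19) = mex{2,2,1,1} = 0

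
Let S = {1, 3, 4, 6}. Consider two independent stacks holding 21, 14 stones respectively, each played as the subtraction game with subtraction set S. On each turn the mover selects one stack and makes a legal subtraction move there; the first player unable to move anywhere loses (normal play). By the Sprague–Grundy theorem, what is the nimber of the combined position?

0

All stacks use S = {1, 3, 4, 6}:
G(0) = 0
G(1) = mex{0} = 1
G(2) = mex{1} = 0
G(3) = mex{0,0} = 1
G(4) = mex{1,1,0} = 2
G(5) = mex{2,0,1} = 3
G(6) = mex{3,1,0,0} = 2
G(7) = mex{2,2,1,1} = 0
G(8) = mex{0,3,2,0} = 1
G(9) = mex{1,2,3,1} = 0
G(10) = mex{0,0,2,2} = 1
G(11) = mex{1,1,0,3} = 2
G(12) = mex{2,0,1,2} = 3
G(13) = mex{3,1,0,0} = 2
G(14) = mex{2,2,1,1} = 0
G(15) = mex{0,3,2,0} = 1
G(16) = mex{1,2,3,1} = 0
G(17) = mex{0,0,2,2} = 1
G(18) = mex{1,1,0,3} = 2
G(19) = mex{2,0,1,2} = 3
G(20) = mex{3,1,0,0} = 2
G(21) = mex{2,2,1,1} = 0
Stack A: G(21) = 0.
Stack B: G(14) = 0.
Combined Grundy value = 0 ⊕ 0 = 0.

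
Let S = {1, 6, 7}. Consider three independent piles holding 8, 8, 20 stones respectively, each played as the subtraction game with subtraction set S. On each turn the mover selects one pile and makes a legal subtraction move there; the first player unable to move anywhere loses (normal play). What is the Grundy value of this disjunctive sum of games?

2

All piles use S = {1, 6, 7}:
n :  0  1  2  3  4  5  6  7  8  9 10 11 12 13 14 15 16 17 18 19 20
G :  0  1  0  1  0  1  2  3  2  3  2  3  0  1  0  1  0  1  2  3  2
Pile A: G(8) = 2.
Pile B: G(8) = 2.
Pile C: G(20) = 2.
Combined Grundy value = 2 ⊕ 2 ⊕ 2 = 2.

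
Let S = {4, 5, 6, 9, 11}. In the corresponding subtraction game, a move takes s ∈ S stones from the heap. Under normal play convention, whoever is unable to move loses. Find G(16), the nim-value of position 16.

G(0) = 0
G(1) = mex{} = 0
G(2) = mex{} = 0
G(3) = mex{} = 0
G(4) = mex{0} = 1
G(5) = mex{0,0} = 1
G(6) = mex{0,0,0} = 1
G(7) = mex{0,0,0} = 1
G(8) = mex{1,0,0} = 2
G(9) = mex{1,1,0,0} = 2
G(10) = mex{1,1,1,0} = 2
G(11) = mex{1,1,1,0,0} = 2
G(12) = mex{2,1,1,0,0} = 3
G(13) = mex{2,2,1,1,0} = 3
G(14) = mex{2,2,2,1,0} = 3
G(15) = mex{2,2,2,1,1} = 0
G(16) = mex{3,2,2,1,1} = 0

0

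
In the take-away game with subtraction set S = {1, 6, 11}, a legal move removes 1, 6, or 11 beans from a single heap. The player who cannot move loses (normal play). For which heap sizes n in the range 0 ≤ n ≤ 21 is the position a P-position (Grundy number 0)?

0, 2, 4, 7, 9, 12, 14, 16, 19, 21

n :  0  1  2  3  4  5  6  7  8  9 10 11 12 13 14 15 16 17 18 19 20 21
G :  0  1  0  1  0  1  2  0  1  0  1  2  0  1  0  1  0  1  2  0  1  0
P-positions are exactly the n with G(n) = 0.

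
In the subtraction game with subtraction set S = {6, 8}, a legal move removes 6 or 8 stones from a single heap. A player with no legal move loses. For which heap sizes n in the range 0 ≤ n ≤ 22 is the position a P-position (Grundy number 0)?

G(0) = 0
G(1) = mex{} = 0
G(2) = mex{} = 0
G(3) = mex{} = 0
G(4) = mex{} = 0
G(5) = mex{} = 0
G(6) = mex{0} = 1
G(7) = mex{0} = 1
G(8) = mex{0,0} = 1
G(9) = mex{0,0} = 1
G(10) = mex{0,0} = 1
G(11) = mex{0,0} = 1
G(12) = mex{1,0} = 2
G(13) = mex{1,0} = 2
G(14) = mex{1,1} = 0
G(15) = mex{1,1} = 0
G(16) = mex{1,1} = 0
G(17) = mex{1,1} = 0
G(18) = mex{2,1} = 0
G(19) = mex{2,1} = 0
G(20) = mex{0,2} = 1
G(21) = mex{0,2} = 1
G(22) = mex{0,0} = 1
P-positions are exactly the n with G(n) = 0.

0, 1, 2, 3, 4, 5, 14, 15, 16, 17, 18, 19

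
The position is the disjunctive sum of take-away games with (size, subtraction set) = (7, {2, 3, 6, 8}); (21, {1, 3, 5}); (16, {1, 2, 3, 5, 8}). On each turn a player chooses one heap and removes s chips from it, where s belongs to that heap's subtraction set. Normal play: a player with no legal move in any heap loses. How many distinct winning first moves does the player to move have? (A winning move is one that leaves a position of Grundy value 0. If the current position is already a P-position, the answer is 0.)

1

Heap A, S = {2, 3, 6, 8}:
n : 0 1 2 3 4 5 6 7
G : 0 0 1 1 2 0 3 1
G_A(7) = 1.
Heap B, S = {1, 3, 5}:
G(0) = 0
G(1) = mex{0} = 1
G(2) = mex{1} = 0
G(3) = mex{0,0} = 1
G(4) = mex{1,1} = 0
G(5) = mex{0,0,0} = 1
G(6) = mex{1,1,1} = 0
G(7) = mex{0,0,0} = 1
G(8) = mex{1,1,1} = 0
G(9) = mex{0,0,0} = 1
G(10) = mex{1,1,1} = 0
G(11) = mex{0,0,0} = 1
G(12) = mex{1,1,1} = 0
G(13) = mex{0,0,0} = 1
G(14) = mex{1,1,1} = 0
G(15) = mex{0,0,0} = 1
G(16) = mex{1,1,1} = 0
G(17) = mex{0,0,0} = 1
G(18) = mex{1,1,1} = 0
G(19) = mex{0,0,0} = 1
G(20) = mex{1,1,1} = 0
G(21) = mex{0,0,0} = 1
G_B(21) = 1.
Heap C, S = {1, 2, 3, 5, 8}:
n :  0  1  2  3  4  5  6  7  8  9 10 11 12 13 14 15 16
G :  0  1  2  3  0  1  2  3  4  5  0  1  2  3  0  1  2
G_C(16) = 2.
Combined Grundy value = 1 ⊕ 1 ⊕ 2 = 2.
A winning move leaves total XOR = 0, i.e. changes one component's Grundy value g to g ⊕ X where X is the current total.
Heap A: need g' = 1⊕2 = 3. Options: 7−2→G=0, 7−3→G=2, 7−6→G=0. Hits: 0.
Heap B: need g' = 1⊕2 = 3. Options: 21−1→G=0, 21−3→G=0, 21−5→G=0. Hits: 0.
Heap C: need g' = 2⊕2 = 0. Options: 16−1→G=1, 16−2→G=0, 16−3→G=3, 16−5→G=1, 16−8→G=4. Hits: 1.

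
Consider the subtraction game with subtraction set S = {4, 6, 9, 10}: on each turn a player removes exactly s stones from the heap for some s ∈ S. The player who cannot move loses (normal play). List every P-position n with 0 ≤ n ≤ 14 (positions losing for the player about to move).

0, 1, 2, 3, 14

G(0) = 0
G(1) = mex{} = 0
G(2) = mex{} = 0
G(3) = mex{} = 0
G(4) = mex{0} = 1
G(5) = mex{0} = 1
G(6) = mex{0,0} = 1
G(7) = mex{0,0} = 1
G(8) = mex{1,0} = 2
G(9) = mex{1,0,0} = 2
G(10) = mex{1,1,0,0} = 2
G(11) = mex{1,1,0,0} = 2
G(12) = mex{2,1,0,0} = 3
G(13) = mex{2,1,1,0} = 3
G(14) = mex{2,2,1,1} = 0
P-positions are exactly the n with G(n) = 0.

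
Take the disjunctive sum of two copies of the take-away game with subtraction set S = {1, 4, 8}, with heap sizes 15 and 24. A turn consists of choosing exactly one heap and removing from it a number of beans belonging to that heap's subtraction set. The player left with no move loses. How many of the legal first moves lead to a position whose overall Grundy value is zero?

3

All heaps use S = {1, 4, 8}:
G(0) = 0
G(1) = mex{0} = 1
G(2) = mex{1} = 0
G(3) = mex{0} = 1
G(4) = mex{1,0} = 2
G(5) = mex{2,1} = 0
G(6) = mex{0,0} = 1
G(7) = mex{1,1} = 0
G(8) = mex{0,2,0} = 1
G(9) = mex{1,0,1} = 2
G(10) = mex{2,1,0} = 3
G(11) = mex{3,0,1} = 2
G(12) = mex{2,1,2} = 0
G(13) = mex{0,2,0} = 1
G(14) = mex{1,3,1} = 0
G(15) = mex{0,2,0} = 1
G(16) = mex{1,0,1} = 2
G(17) = mex{2,1,2} = 0
G(18) = mex{0,0,3} = 1
G(19) = mex{1,1,2} = 0
G(20) = mex{0,2,0} = 1
G(21) = mex{1,0,1} = 2
G(22) = mex{2,1,0} = 3
G(23) = mex{3,0,1} = 2
G(24) = mex{2,1,2} = 0
Heap A: G(15) = 1.
Heap B: G(24) = 0.
Combined Grundy value = 1 ⊕ 0 = 1.
A winning move leaves total XOR = 0, i.e. changes one component's Grundy value g to g ⊕ X where X is the current total.
Heap A: need g' = 1⊕1 = 0. Options: 15−1→G=0, 15−4→G=2, 15−8→G=0. Hits: 2.
Heap B: need g' = 0⊕1 = 1. Options: 24−1→G=2, 24−4→G=1, 24−8→G=2. Hits: 1.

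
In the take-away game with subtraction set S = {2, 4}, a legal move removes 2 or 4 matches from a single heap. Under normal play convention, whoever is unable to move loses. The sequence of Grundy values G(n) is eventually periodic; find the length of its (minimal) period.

n :  0  1  2  3  4  5  6  7  8  9 10 11 12 13 14
G :  0  0  1  1  2  2  0  0  1  1  2  2  0  0  1
G(n+6) = G(n) holds for n = 0,…,3 (a full window of length max(S) = 4), so the sequence is purely periodic with period 6.

6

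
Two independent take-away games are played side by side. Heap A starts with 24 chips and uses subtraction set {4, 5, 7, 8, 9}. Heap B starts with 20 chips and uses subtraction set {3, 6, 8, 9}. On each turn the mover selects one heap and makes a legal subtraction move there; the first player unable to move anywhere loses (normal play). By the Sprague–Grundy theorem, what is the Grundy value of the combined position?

Heap A, S = {4, 5, 7, 8, 9}:
G(0) = 0
G(1) = mex{} = 0
G(2) = mex{} = 0
G(3) = mex{} = 0
G(4) = mex{0} = 1
G(5) = mex{0,0} = 1
G(6) = mex{0,0} = 1
G(7) = mex{0,0,0} = 1
G(8) = mex{1,0,0,0} = 2
G(9) = mex{1,1,0,0,0} = 2
G(10) = mex{1,1,0,0,0} = 2
G(11) = mex{1,1,1,0,0} = 2
G(12) = mex{2,1,1,1,0} = 3
G(13) = mex{2,2,1,1,1} = 0
G(14) = mex{2,2,1,1,1} = 0
G(15) = mex{2,2,2,1,1} = 0
G(16) = mex{3,2,2,2,1} = 0
G(17) = mex{0,3,2,2,2} = 1
G(18) = mex{0,0,2,2,2} = 1
G(19) = mex{0,0,3,2,2} = 1
G(20) = mex{0,0,0,3,2} = 1
G(21) = mex{1,0,0,0,3} = 2
G(22) = mex{1,1,0,0,0} = 2
G(23) = mex{1,1,0,0,0} = 2
G(24) = mex{1,1,1,0,0} = 2
G_A(24) = 2.
Heap B, S = {3, 6, 8, 9}:
G(0) = 0
G(1) = mex{} = 0
G(2) = mex{} = 0
G(3) = mex{0} = 1
G(4) = mex{0} = 1
G(5) = mex{0} = 1
G(6) = mex{1,0} = 2
G(7) = mex{1,0} = 2
G(8) = mex{1,0,0} = 2
G(9) = mex{2,1,0,0} = 3
G(10) = mex{2,1,0,0} = 3
G(11) = mex{2,1,1,0} = 3
G(12) = mex{3,2,1,1} = 0
G(13) = mex{3,2,1,1} = 0
G(14) = mex{3,2,2,1} = 0
G(15) = mex{0,3,2,2} = 1
G(16) = mex{0,3,2,2} = 1
G(17) = mex{0,3,3,2} = 1
G(18) = mex{1,0,3,3} = 2
G(19) = mex{1,0,3,3} = 2
G(20) = mex{1,0,0,3} = 2
G_B(20) = 2.
Combined Grundy value = 2 ⊕ 2 = 0.

0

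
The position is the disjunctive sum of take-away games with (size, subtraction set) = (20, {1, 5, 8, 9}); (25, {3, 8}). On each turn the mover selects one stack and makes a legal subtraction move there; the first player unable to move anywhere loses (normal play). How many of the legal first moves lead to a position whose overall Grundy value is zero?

Stack A, S = {1, 5, 8, 9}:
n :  0  1  2  3  4  5  6  7  8  9 10 11 12 13 14 15 16 17 18 19 20
G :  0  1  0  1  0  1  0  1  2  3  2  3  2  3  2  3  0  1  0  1  0
G_A(20) = 0.
Stack B, S = {3, 8}:
n :  0  1  2  3  4  5  6  7  8  9 10 11 12 13 14 15 16 17 18 19 20 21 22 23 24 25
G :  0  0  0  1  1  1  0  0  2  1  1  0  0  0  1  1  1  0  0  2  1  1  0  0  0  1
G_B(25) = 1.
Combined Grundy value = 0 ⊕ 1 = 1.
A winning move leaves total XOR = 0, i.e. changes one component's Grundy value g to g ⊕ X where X is the current total.
Stack A: need g' = 0⊕1 = 1. Options: 20−1→G=1, 20−5→G=3, 20−8→G=2, 20−9→G=3. Hits: 1.
Stack B: need g' = 1⊕1 = 0. Options: 25−3→G=0, 25−8→G=0. Hits: 2.

3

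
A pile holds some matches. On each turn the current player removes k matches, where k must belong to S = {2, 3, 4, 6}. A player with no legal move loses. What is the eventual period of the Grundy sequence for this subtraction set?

n :  0  1  2  3  4  5  6  7  8  9 10 11 12 13 14 15 16 17
G :  0  0  1  1  2  2  3  3  0  0  1  1  2  2  3  3  0  0
G(n+8) = G(n) holds for n = 0,…,5 (a full window of length max(S) = 6), so the sequence is purely periodic with period 8.

8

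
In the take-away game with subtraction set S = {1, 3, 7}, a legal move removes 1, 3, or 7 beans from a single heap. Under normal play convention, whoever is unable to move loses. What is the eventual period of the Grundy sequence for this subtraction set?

2

G(0) = 0
G(1) = mex{0} = 1
G(2) = mex{1} = 0
G(3) = mex{0,0} = 1
G(4) = mex{1,1} = 0
G(5) = mex{0,0} = 1
G(6) = mex{1,1} = 0
G(7) = mex{0,0,0} = 1
G(8) = mex{1,1,1} = 0
G(9) = mex{0,0,0} = 1
G(10) = mex{1,1,1} = 0
G(11) = mex{0,0,0} = 1
G(12) = mex{1,1,1} = 0
G(13) = mex{0,0,0} = 1
G(14) = mex{1,1,1} = 0
G(n+2) = G(n) holds for n = 0,…,6 (a full window of length max(S) = 7), so the sequence is purely periodic with period 2.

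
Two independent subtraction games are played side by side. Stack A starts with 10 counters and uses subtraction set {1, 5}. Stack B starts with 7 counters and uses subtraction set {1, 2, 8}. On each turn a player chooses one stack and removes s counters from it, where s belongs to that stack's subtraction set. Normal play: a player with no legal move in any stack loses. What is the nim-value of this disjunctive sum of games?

1

Stack A, S = {1, 5}:
G(0) = 0
G(1) = mex{0} = 1
G(2) = mex{1} = 0
G(3) = mex{0} = 1
G(4) = mex{1} = 0
G(5) = mex{0,0} = 1
G(6) = mex{1,1} = 0
G(7) = mex{0,0} = 1
G(8) = mex{1,1} = 0
G(9) = mex{0,0} = 1
G(10) = mex{1,1} = 0
G_A(10) = 0.
Stack B, S = {1, 2, 8}:
n : 0 1 2 3 4 5 6 7
G : 0 1 2 0 1 2 0 1
G_B(7) = 1.
Combined Grundy value = 0 ⊕ 1 = 1.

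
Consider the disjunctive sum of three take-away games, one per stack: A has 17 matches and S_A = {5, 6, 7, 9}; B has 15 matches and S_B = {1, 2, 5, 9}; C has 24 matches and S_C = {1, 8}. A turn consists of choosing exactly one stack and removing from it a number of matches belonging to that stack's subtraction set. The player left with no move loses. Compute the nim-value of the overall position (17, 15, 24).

Stack A, S = {5, 6, 7, 9}:
G(0) = 0
G(1) = mex{} = 0
G(2) = mex{} = 0
G(3) = mex{} = 0
G(4) = mex{} = 0
G(5) = mex{0} = 1
G(6) = mex{0,0} = 1
G(7) = mex{0,0,0} = 1
G(8) = mex{0,0,0} = 1
G(9) = mex{0,0,0,0} = 1
G(10) = mex{1,0,0,0} = 2
G(11) = mex{1,1,0,0} = 2
G(12) = mex{1,1,1,0} = 2
G(13) = mex{1,1,1,0} = 2
G(14) = mex{1,1,1,1} = 0
G(15) = mex{2,1,1,1} = 0
G(16) = mex{2,2,1,1} = 0
G(17) = mex{2,2,2,1} = 0
G_A(17) = 0.
Stack B, S = {1, 2, 5, 9}:
n :  0  1  2  3  4  5  6  7  8  9 10 11 12 13 14 15
G :  0  1  2  0  1  2  0  1  2  3  0  1  2  0  1  2
G_B(15) = 2.
Stack C, S = {1, 8}:
n :  0  1  2  3  4  5  6  7  8  9 10 11 12 13 14 15 16 17 18 19 20 21 22 23 24
G :  0  1  0  1  0  1  0  1  2  0  1  0  1  0  1  0  1  2  0  1  0  1  0  1  0
G_C(24) = 0.
Combined Grundy value = 0 ⊕ 2 ⊕ 0 = 2.

2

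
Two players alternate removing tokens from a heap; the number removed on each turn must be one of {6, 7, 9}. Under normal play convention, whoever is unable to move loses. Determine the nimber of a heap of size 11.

1

n :  0  1  2  3  4  5  6  7  8  9 10 11
G :  0  0  0  0  0  0  1  1  1  1  1  1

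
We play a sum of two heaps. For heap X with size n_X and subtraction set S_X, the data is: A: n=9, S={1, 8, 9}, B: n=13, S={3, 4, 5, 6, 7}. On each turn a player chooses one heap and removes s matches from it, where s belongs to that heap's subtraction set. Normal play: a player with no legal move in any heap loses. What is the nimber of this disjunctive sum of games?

Heap A, S = {1, 8, 9}:
G(0) = 0
G(1) = mex{0} = 1
G(2) = mex{1} = 0
G(3) = mex{0} = 1
G(4) = mex{1} = 0
G(5) = mex{0} = 1
G(6) = mex{1} = 0
G(7) = mex{0} = 1
G(8) = mex{1,0} = 2
G(9) = mex{2,1,0} = 3
G_A(9) = 3.
Heap B, S = {3, 4, 5, 6, 7}:
n :  0  1  2  3  4  5  6  7  8  9 10 11 12 13
G :  0  0  0  1  1  1  2  2  2  3  0  0  0  1
G_B(13) = 1.
Combined Grundy value = 3 ⊕ 1 = 2.

2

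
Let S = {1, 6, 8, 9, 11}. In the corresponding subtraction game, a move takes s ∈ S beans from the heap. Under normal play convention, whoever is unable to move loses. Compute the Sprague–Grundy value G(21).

0

G(0) = 0
G(1) = mex{0} = 1
G(2) = mex{1} = 0
G(3) = mex{0} = 1
G(4) = mex{1} = 0
G(5) = mex{0} = 1
G(6) = mex{1,0} = 2
G(7) = mex{2,1} = 0
G(8) = mex{0,0,0} = 1
G(9) = mex{1,1,1,0} = 2
G(10) = mex{2,0,0,1} = 3
G(11) = mex{3,1,1,0,0} = 2
G(12) = mex{2,2,0,1,1} = 3
G(13) = mex{3,0,1,0,0} = 2
G(14) = mex{2,1,2,1,1} = 0
G(15) = mex{0,2,0,2,0} = 1
G(16) = mex{1,3,1,0,1} = 2
G(17) = mex{2,2,2,1,2} = 0
G(18) = mex{0,3,3,2,0} = 1
G(19) = mex{1,2,2,3,1} = 0
G(20) = mex{0,0,3,2,2} = 1
G(21) = mex{1,1,2,3,3} = 0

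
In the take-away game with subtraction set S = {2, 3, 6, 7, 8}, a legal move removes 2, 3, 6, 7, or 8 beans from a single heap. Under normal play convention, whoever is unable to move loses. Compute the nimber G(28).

0

G(0) = 0
G(1) = mex{} = 0
G(2) = mex{0} = 1
G(3) = mex{0,0} = 1
G(4) = mex{1,0} = 2
G(5) = mex{1,1} = 0
G(6) = mex{2,1,0} = 3
G(7) = mex{0,2,0,0} = 1
G(8) = mex{3,0,1,0,0} = 2
G(9) = mex{1,3,1,1,0} = 2
G(10) = mex{2,1,2,1,1} = 0
G(11) = mex{2,2,0,2,1} = 3
G(12) = mex{0,2,3,0,2} = 1
G(13) = mex{3,0,1,3,0} = 2
G(14) = mex{1,3,2,1,3} = 0
G(15) = mex{2,1,2,2,1} = 0
G(16) = mex{0,2,0,2,2} = 1
G(17) = mex{0,0,3,0,2} = 1
G(18) = mex{1,0,1,3,0} = 2
G(19) = mex{1,1,2,1,3} = 0
G(20) = mex{2,1,0,2,1} = 3
G(21) = mex{0,2,0,0,2} = 1
G(22) = mex{3,0,1,0,0} = 2
G(23) = mex{1,3,1,1,0} = 2
G(24) = mex{2,1,2,1,1} = 0
G(25) = mex{2,2,0,2,1} = 3
G(26) = mex{0,2,3,0,2} = 1
G(27) = mex{3,0,1,3,0} = 2
G(28) = mex{1,3,2,1,3} = 0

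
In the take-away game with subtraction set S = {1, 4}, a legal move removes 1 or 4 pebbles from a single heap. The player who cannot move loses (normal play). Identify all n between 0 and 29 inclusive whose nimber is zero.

G(0) = 0
G(1) = mex{0} = 1
G(2) = mex{1} = 0
G(3) = mex{0} = 1
G(4) = mex{1,0} = 2
G(5) = mex{2,1} = 0
G(6) = mex{0,0} = 1
G(7) = mex{1,1} = 0
G(8) = mex{0,2} = 1
G(9) = mex{1,0} = 2
G(10) = mex{2,1} = 0
G(11) = mex{0,0} = 1
G(12) = mex{1,1} = 0
G(13) = mex{0,2} = 1
G(14) = mex{1,0} = 2
G(15) = mex{2,1} = 0
G(16) = mex{0,0} = 1
G(17) = mex{1,1} = 0
G(18) = mex{0,2} = 1
G(19) = mex{1,0} = 2
G(20) = mex{2,1} = 0
G(21) = mex{0,0} = 1
G(22) = mex{1,1} = 0
G(23) = mex{0,2} = 1
G(24) = mex{1,0} = 2
G(25) = mex{2,1} = 0
G(26) = mex{0,0} = 1
G(27) = mex{1,1} = 0
G(28) = mex{0,2} = 1
G(29) = mex{1,0} = 2
P-positions are exactly the n with G(n) = 0.

0, 2, 5, 7, 10, 12, 15, 17, 20, 22, 25, 27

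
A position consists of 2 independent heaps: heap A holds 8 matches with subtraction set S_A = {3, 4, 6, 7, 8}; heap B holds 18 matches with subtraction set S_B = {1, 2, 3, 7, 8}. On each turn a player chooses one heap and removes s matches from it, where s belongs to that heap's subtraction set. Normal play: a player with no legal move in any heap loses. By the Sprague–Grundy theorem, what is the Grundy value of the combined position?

Heap A, S = {3, 4, 6, 7, 8}:
G(0) = 0
G(1) = mex{} = 0
G(2) = mex{} = 0
G(3) = mex{0} = 1
G(4) = mex{0,0} = 1
G(5) = mex{0,0} = 1
G(6) = mex{1,0,0} = 2
G(7) = mex{1,1,0,0} = 2
G(8) = mex{1,1,0,0,0} = 2
G_A(8) = 2.
Heap B, S = {1, 2, 3, 7, 8}:
G(0) = 0
G(1) = mex{0} = 1
G(2) = mex{1,0} = 2
G(3) = mex{2,1,0} = 3
G(4) = mex{3,2,1} = 0
G(5) = mex{0,3,2} = 1
G(6) = mex{1,0,3} = 2
G(7) = mex{2,1,0,0} = 3
G(8) = mex{3,2,1,1,0} = 4
G(9) = mex{4,3,2,2,1} = 0
G(10) = mex{0,4,3,3,2} = 1
G(11) = mex{1,0,4,0,3} = 2
G(12) = mex{2,1,0,1,0} = 3
G(13) = mex{3,2,1,2,1} = 0
G(14) = mex{0,3,2,3,2} = 1
G(15) = mex{1,0,3,4,3} = 2
G(16) = mex{2,1,0,0,4} = 3
G(17) = mex{3,2,1,1,0} = 4
G(18) = mex{4,3,2,2,1} = 0
G_B(18) = 0.
Combined Grundy value = 2 ⊕ 0 = 2.

2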